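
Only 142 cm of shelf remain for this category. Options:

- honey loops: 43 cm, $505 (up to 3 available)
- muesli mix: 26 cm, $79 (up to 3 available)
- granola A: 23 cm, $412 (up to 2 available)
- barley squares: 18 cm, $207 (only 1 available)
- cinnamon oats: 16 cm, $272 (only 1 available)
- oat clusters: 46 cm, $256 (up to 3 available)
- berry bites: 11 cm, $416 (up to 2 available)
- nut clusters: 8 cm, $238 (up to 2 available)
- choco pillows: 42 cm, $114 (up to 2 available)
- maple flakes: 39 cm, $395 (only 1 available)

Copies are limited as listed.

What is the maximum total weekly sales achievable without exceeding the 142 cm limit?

2799

A density-first pass picks 2×granola A + barley squares + cinnamon oats + 2×berry bites + 2×nut clusters — 2611 at 118 cm.
The 18 cm tied up in barley squares is better spent on maple flakes — total rises to 2799 (139 cm).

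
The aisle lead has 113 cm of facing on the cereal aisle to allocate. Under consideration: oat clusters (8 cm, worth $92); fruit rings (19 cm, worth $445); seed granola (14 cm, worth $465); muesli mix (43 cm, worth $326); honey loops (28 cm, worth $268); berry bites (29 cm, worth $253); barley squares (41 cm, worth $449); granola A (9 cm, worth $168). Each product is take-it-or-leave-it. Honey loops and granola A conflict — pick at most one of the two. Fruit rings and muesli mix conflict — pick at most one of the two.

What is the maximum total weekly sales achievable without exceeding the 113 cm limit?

1780

By weekly sales per cm: seed granola 33.21, fruit rings 23.42, granola A 18.67, oat clusters 11.50 lead.
Filling by ratio: oat clusters + fruit rings + seed granola + barley squares + granola A for 1619, with 22 cm left unused.
Replace oat clusters with berry bites: the trade gains 161 net, giving 1780 at 112 cm.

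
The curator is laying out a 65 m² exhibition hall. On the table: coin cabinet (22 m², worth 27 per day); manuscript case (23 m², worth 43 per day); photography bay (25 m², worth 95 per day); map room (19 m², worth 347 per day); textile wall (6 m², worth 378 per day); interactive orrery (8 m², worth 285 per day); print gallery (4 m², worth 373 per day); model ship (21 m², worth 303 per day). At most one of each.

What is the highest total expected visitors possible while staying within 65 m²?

1686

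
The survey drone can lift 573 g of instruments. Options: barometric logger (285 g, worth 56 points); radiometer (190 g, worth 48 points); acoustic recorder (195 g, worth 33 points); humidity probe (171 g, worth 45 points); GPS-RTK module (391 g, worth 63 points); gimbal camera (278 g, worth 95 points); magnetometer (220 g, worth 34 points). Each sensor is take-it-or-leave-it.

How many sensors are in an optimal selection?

Optimal total is 151.
For example barometric logger + gimbal camera achieves it, using 563 g.
Any selection reaching 151 contains exactly 2 sensors.

2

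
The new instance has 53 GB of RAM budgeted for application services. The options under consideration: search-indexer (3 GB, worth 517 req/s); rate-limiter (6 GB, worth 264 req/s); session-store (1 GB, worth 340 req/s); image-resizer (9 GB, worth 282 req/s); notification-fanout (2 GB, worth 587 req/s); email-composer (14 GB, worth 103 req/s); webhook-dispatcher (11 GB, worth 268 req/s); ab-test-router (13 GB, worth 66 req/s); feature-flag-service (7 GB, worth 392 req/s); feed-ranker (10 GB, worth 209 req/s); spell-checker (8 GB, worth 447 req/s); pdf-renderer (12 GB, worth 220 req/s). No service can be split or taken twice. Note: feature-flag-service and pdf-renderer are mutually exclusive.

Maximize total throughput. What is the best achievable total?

3097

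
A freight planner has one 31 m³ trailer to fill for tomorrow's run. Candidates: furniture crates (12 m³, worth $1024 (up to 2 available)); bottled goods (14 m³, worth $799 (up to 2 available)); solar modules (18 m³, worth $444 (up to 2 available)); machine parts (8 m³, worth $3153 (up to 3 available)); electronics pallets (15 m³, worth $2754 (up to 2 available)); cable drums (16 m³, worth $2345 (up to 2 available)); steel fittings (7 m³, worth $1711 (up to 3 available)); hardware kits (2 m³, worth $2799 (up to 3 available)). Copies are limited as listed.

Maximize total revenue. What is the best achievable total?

17856

3×machine parts + 3×hardware kits uses 30 of the 31 m³ and totals 17856.
No other feasible combination exceeds 17856.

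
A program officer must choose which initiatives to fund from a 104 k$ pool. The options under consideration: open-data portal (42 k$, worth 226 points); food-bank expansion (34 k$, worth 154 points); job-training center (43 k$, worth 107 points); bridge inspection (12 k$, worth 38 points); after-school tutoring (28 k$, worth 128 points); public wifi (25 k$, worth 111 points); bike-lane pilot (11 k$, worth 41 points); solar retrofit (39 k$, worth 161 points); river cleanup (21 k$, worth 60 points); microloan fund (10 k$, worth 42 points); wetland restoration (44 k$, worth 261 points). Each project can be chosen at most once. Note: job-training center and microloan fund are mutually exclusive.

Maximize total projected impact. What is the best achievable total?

Ranking by ratio (projected impact/k$): wetland restoration 5.93, open-data portal 5.38, after-school tutoring 4.57, food-bank expansion 4.53.
Taking open-data portal + microloan fund + wetland restoration: 96 k$ used, 529 in projected impact.
The closest alternative, open-data portal + bike-lane pilot + wetland restoration, reaches only 528.

529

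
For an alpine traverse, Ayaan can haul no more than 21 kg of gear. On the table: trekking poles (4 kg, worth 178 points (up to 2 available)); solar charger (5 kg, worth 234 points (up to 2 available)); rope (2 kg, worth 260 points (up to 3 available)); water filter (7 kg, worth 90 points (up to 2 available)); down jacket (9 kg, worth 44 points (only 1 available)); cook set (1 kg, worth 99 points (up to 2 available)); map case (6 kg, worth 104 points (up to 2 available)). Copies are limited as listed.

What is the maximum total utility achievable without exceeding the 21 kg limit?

By utility per kg: rope 130.00, cook set 99.00, solar charger 46.80, trekking poles 44.50 lead.
A density-first pass picks 2×solar charger + 3×rope + 2×cook set — 1446 at 18 kg.
The 5 kg tied up in solar charger is better spent on 2×trekking poles — total rises to 1568 (21 kg).
Nothing else within 21 kg beats 1568.

1568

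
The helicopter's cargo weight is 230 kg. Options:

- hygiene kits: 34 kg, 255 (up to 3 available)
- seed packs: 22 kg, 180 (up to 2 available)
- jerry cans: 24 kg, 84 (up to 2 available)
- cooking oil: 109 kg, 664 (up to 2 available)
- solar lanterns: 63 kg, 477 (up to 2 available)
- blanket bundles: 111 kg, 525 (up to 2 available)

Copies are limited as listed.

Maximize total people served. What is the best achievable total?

The ratio heuristic lands on hygiene kits + 2×seed packs + jerry cans + 2×solar lanterns (1653) but leaves 2 kg idle.
Dropping 2×seed packs and jerry cans frees 68 kg; slotting in 2×hygiene kits (68 kg) lifts the total to 1719 at 228 kg.
Nothing else within 230 kg beats 1719.

1719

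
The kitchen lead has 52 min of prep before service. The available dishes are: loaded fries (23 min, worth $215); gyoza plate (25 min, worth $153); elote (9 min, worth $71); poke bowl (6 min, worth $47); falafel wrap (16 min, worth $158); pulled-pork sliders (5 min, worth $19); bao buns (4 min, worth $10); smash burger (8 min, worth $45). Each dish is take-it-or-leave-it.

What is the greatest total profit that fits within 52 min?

454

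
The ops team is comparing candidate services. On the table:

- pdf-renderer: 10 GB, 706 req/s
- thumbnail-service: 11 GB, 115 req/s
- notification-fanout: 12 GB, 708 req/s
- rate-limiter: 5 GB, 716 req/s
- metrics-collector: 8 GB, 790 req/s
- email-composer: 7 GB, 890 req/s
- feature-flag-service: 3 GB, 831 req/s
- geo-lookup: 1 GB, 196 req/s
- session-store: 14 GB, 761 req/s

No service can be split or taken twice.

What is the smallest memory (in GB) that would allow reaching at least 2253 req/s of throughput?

Minimise GB subject to total throughput ≥ 2253.
Taking rate-limiter + email-composer + feature-flag-service gives 2437 (≥ 2253) for 15 GB.
Below 15 GB the best achievable stays under 2253.

15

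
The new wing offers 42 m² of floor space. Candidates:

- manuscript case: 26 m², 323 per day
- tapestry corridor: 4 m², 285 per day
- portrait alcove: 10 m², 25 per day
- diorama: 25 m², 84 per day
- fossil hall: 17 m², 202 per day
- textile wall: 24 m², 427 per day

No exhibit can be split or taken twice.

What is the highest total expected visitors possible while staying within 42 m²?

737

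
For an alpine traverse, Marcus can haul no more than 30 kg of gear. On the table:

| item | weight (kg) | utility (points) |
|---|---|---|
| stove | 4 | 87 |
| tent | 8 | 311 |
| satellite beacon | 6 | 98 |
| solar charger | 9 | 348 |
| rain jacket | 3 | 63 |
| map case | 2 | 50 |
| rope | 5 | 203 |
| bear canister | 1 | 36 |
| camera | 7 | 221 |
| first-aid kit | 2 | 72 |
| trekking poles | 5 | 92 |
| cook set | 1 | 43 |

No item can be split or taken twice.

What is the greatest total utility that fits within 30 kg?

1126

Filling by ratio: tent + solar charger + map case + rope + bear canister + first-aid kit + cook set for 1063, with 2 kg left unused.
The 5 kg tied up in map case and bear canister and first-aid kit is better spent on camera — total rises to 1126 (30 kg).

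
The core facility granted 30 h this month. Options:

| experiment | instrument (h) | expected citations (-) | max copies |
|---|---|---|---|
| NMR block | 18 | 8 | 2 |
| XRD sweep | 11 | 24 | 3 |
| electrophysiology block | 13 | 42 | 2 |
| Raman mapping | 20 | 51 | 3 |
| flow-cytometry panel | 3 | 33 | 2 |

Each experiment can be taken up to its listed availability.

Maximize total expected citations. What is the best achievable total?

132

Ranking by ratio (expected citations/h): flow-cytometry panel 11.00, electrophysiology block 3.23, Raman mapping 2.55, XRD sweep 2.18.
XRD sweep + electrophysiology block + 2×flow-cytometry panel uses 30 of the 30 h and totals 132.
No other feasible combination exceeds 132.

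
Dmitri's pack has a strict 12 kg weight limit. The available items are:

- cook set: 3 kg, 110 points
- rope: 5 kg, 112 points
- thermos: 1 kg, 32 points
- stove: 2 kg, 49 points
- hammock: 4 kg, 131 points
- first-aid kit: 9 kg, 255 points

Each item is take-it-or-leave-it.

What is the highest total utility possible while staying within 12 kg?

365

Filling by ratio: cook set + thermos + stove + hammock for 322, with 2 kg left unused.
Replace thermos and stove and hammock with first-aid kit: the trade gains 43 net, giving 365 at 12 kg.
That's the maximum — no swap from here does better than 365.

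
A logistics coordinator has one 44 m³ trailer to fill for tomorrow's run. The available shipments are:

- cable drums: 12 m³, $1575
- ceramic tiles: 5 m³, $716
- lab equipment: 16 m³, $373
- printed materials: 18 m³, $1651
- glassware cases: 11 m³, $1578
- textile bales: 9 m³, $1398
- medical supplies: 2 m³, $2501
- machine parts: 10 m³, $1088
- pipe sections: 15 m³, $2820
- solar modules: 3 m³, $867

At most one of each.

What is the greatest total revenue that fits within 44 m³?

9390

By revenue per m³: medical supplies 1250.50, solar modules 289.00, pipe sections 188.00, textile bales 155.33 lead.
Taking the top-ratio shipments first gives glassware cases + textile bales + medical supplies + pipe sections + solar modules for 9164 (40 m³).
The 11 m³ tied up in glassware cases is better spent on ceramic tiles + machine parts — total rises to 9390 (44 m³).
An exhaustive check of the 1024 subsets confirms 9390.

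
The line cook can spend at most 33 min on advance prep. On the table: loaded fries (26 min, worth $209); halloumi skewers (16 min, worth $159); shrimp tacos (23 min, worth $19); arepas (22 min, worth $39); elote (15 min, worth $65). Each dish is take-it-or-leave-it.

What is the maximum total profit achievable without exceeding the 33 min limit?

224

Best packing: halloumi skewers + elote — 31 min, 224 total.
The spare 2 min is too small for any remaining dish, and no exchange beats 224.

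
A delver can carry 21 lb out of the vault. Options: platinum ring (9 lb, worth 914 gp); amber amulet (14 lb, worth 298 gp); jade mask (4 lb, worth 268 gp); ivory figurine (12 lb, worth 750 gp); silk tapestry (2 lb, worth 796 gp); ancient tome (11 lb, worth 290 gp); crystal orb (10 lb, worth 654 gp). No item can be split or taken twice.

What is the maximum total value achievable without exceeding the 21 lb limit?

By value per lb: silk tapestry 398.00, platinum ring 101.56, jade mask 67.00 lead.
The ratio heuristic lands on platinum ring + jade mask + silk tapestry (1978) but leaves 6 lb idle.
The 4 lb tied up in jade mask is better spent on crystal orb — total rises to 2364 (21 lb).
Next best is platinum ring + jade mask + silk tapestry at 1978 (15 lb) — short by 386.

2364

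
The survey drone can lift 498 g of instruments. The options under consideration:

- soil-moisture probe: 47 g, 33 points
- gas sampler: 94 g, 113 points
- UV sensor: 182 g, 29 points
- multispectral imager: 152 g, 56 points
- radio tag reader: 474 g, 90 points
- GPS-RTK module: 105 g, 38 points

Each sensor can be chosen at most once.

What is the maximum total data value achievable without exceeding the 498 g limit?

By data value per g: gas sampler 1.20, soil-moisture probe 0.70, multispectral imager 0.37, GPS-RTK module 0.36 lead.
Soil-moisture probe + gas sampler + multispectral imager + GPS-RTK module uses 398 of the 498 g and totals 240.
Next best is soil-moisture probe + gas sampler + UV sensor + multispectral imager at 231 (475 g) — short by 9.

240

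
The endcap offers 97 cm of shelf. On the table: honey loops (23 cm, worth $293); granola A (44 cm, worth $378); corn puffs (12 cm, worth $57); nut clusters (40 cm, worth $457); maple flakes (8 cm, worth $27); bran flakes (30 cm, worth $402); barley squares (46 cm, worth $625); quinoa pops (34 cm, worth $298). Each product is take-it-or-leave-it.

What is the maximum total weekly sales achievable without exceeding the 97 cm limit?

Density check — barley squares 13.59, bran flakes 13.40, honey loops 12.74 are the best per cm.
Filling by ratio: corn puffs + maple flakes + bran flakes + barley squares for 1111, with 1 cm left unused.
A better packing is honey loops + nut clusters + bran flakes: 93 cm, total 1152.
Every other selection either busts 97 cm or fails to beat 1152.

1152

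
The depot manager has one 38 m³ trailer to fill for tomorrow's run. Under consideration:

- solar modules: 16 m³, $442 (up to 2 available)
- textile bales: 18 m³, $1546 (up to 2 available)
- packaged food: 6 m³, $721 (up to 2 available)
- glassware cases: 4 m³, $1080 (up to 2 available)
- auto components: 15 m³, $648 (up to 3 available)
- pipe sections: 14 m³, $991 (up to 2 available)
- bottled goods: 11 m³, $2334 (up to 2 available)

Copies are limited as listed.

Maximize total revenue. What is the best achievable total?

7549

Ranking by ratio (revenue/m³): glassware cases 270.00, bottled goods 212.18, packaged food 120.17.
Packaged food + 2×glassware cases + 2×bottled goods uses 36 of the 38 m³ and totals 7549.
Every other selection either busts 38 m³ or exceeds an availability limit or fails to beat 7549.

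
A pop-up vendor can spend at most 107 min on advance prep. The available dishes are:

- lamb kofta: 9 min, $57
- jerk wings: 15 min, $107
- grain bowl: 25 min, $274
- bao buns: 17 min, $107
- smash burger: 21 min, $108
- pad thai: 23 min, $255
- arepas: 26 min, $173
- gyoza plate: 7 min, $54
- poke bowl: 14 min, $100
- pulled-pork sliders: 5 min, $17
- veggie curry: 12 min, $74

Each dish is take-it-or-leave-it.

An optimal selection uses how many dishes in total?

Best achievable profit is 930.
For example grain bowl + pad thai + arepas + gyoza plate + poke bowl + veggie curry achieves it, using 107 min.
Every optimal selection uses 6 dishes.

6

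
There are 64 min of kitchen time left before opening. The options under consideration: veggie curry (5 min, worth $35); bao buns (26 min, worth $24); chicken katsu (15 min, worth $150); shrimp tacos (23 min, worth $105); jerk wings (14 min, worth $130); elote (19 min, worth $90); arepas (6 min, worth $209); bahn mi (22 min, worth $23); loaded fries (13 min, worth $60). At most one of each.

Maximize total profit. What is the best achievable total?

629

A density-first pass picks veggie curry + chicken katsu + jerk wings + elote + arepas — 614 at 59 min.
Replace elote with shrimp tacos: the trade gains 15 net, giving 629 at 63 min.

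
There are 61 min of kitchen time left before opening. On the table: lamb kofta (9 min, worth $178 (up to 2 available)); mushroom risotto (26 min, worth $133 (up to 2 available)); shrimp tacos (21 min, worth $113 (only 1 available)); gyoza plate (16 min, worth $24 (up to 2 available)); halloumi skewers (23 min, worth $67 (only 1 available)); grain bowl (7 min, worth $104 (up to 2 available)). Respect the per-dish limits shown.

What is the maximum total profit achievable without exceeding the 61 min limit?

697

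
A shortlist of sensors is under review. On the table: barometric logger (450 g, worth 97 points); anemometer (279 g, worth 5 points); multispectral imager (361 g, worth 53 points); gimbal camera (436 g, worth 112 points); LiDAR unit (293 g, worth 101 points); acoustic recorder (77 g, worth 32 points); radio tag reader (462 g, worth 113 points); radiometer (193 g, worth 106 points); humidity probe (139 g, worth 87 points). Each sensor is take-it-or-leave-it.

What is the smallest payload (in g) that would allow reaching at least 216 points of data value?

409

Minimise g subject to total data value ≥ 216.
acoustic recorder + radiometer + humidity probe reaches 225 using 409 g.
Any bundle with less than 409 g falls short of 216.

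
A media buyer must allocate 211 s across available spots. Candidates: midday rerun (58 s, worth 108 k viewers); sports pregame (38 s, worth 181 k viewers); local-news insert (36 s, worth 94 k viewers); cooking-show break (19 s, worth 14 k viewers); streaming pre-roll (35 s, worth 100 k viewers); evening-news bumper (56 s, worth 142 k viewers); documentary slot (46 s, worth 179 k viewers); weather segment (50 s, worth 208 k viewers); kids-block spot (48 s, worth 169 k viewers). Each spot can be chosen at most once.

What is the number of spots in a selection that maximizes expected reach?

5

Optimal total is 762.
For example sports pregame + local-news insert + streaming pre-roll + documentary slot + weather segment achieves it, using 205 s.
Every optimal selection uses 5 spots.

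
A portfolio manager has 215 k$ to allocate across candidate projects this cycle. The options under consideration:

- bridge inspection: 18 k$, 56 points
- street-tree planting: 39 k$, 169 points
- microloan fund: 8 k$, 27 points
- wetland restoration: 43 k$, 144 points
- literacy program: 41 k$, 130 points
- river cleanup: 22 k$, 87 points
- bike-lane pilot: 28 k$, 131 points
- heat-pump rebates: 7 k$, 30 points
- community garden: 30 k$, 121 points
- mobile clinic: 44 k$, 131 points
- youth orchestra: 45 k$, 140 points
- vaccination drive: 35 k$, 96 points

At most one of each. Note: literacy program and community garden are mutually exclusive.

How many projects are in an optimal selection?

The maximum projected impact within 215 k$ is 822.
One optimal bundle: street-tree planting + wetland restoration + river cleanup + bike-lane pilot + heat-pump rebates + community garden + youth orchestra (214 k$).
Every optimal selection uses 7 projects.

7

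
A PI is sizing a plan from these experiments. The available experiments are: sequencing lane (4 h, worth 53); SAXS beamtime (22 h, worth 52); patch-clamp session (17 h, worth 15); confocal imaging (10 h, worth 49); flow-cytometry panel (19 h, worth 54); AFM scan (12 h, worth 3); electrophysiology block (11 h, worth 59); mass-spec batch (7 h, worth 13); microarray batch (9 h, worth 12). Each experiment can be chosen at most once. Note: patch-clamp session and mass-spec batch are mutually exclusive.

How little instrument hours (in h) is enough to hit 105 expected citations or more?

15

Look for the lowest-instrument combination reaching 105.
sequencing lane + electrophysiology block reaches 112 using 15 h.
No combination under 15 h hits 105.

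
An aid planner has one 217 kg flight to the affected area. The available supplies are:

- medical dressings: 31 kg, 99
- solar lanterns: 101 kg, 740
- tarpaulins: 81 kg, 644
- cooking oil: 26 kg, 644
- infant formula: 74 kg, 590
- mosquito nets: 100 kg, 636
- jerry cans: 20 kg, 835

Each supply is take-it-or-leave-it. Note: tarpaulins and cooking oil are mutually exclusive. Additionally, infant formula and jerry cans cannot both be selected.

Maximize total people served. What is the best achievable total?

Ranking by ratio (people served/kg): jerry cans 41.75, cooking oil 24.77, infant formula 7.97, tarpaulins 7.95.
Medical dressings + solar lanterns + cooking oil + jerry cans uses 178 of the 217 kg and totals 2318.
Runner-up solar lanterns + tarpaulins + jerry cans tops out at 2219.

2318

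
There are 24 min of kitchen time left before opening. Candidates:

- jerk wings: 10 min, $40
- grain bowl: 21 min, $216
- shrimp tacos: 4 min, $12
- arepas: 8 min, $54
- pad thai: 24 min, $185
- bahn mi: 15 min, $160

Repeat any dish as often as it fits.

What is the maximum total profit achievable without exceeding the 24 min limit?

Filling by ratio: arepas + bahn mi for 214, with 1 min left unused.
Replace arepas and bahn mi with grain bowl: the trade gains 2 net, giving 216 at 21 min.
Nothing else within 24 min beats 216.

216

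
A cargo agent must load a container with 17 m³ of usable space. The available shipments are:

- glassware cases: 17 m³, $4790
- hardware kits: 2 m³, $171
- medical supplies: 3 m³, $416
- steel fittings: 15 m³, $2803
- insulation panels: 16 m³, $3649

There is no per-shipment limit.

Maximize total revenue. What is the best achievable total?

4790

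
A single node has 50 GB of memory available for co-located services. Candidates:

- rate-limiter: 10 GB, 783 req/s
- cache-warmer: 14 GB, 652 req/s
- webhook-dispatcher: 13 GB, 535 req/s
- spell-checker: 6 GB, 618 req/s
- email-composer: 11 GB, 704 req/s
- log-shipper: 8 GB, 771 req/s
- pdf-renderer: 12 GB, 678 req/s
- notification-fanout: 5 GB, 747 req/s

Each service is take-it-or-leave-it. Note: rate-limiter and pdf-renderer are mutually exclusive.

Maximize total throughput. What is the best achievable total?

3657

Taking the top-ratio services first gives rate-limiter + spell-checker + email-composer + log-shipper + notification-fanout for 3623 (40 GB).
Replace spell-checker with cache-warmer: the trade gains 34 net, giving 3657 at 48 GB.
Nothing else feasible within 50 GB beats 3657.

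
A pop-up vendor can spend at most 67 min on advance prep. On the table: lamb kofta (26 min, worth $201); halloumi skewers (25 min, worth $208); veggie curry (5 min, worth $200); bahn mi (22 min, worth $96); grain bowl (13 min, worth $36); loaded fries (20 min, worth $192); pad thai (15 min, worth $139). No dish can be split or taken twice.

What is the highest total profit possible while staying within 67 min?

Halloumi skewers + veggie curry + loaded fries + pad thai uses 65 of the 67 min and totals 739.
Runner-up lamb kofta + veggie curry + loaded fries + pad thai tops out at 732.

739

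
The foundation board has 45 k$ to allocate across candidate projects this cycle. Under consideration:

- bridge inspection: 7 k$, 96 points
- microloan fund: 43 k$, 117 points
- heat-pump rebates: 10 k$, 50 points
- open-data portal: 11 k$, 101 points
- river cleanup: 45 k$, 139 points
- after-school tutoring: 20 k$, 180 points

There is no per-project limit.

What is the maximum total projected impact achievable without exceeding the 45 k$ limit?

576

Taking 6×bridge inspection: 42 k$ used, 576 in projected impact.
That's the maximum — no swap from here does better than 576.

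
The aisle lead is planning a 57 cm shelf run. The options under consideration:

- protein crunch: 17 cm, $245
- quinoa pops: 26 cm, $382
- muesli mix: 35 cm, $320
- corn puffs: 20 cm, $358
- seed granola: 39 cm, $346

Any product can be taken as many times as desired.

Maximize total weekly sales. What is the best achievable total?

961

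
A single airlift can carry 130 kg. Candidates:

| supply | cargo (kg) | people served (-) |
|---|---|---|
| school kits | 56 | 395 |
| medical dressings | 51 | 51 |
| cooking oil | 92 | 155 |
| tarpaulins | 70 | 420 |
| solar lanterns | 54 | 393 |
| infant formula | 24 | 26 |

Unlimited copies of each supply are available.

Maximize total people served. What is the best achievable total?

By people served per kg: solar lanterns 7.28, school kits 7.05, tarpaulins 6.00, cooking oil 1.68 lead.
Taking the top-ratio supplies first gives 2×solar lanterns for 786 (108 kg).
Dropping 2×solar lanterns frees 108 kg; slotting in school kits + tarpaulins (126 kg) lifts the total to 815 at 126 kg.
That's the maximum — no swap from here does better than 815.

815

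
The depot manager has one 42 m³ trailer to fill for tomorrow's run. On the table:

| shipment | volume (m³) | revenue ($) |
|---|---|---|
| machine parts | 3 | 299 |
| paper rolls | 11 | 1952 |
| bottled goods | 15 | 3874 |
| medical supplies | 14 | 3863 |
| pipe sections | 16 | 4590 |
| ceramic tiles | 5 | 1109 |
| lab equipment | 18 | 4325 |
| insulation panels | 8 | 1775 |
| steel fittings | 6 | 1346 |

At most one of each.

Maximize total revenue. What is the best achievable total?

10919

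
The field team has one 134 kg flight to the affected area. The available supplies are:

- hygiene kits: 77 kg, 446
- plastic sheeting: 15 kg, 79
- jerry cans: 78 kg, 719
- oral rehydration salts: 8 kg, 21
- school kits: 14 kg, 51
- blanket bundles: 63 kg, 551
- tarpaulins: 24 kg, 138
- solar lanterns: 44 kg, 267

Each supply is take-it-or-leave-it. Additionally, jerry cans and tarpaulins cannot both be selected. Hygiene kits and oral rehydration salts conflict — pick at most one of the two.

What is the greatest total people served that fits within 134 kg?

1007

Taking jerry cans + oral rehydration salts + solar lanterns: 130 kg used, 1007 in people served.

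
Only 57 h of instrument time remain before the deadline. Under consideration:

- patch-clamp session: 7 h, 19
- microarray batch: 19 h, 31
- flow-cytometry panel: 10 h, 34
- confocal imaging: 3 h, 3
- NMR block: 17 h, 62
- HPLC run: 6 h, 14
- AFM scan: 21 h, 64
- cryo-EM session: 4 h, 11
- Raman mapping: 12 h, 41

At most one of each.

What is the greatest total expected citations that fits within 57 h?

Ranking by ratio (expected citations/h): NMR block 3.65, Raman mapping 3.42, flow-cytometry panel 3.40, AFM scan 3.05.
Greedy by ratio would take patch-clamp session + flow-cytometry panel + NMR block + HPLC run + cryo-EM session + Raman mapping: 56 h used, total 181.
Dropping flow-cytometry panel and HPLC run and cryo-EM session frees 20 h; slotting in AFM scan (21 h) lifts the total to 186 at 57 h.

186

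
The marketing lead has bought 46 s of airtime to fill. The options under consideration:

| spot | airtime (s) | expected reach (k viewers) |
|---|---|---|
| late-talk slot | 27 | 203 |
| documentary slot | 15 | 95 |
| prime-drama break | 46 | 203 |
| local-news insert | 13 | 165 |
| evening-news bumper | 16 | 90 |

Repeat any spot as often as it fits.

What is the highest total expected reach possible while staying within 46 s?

495

The ratio ordering already packs tightly: 3×local-news insert, 39 s, 495.
That's the maximum — no swap from here does better than 495.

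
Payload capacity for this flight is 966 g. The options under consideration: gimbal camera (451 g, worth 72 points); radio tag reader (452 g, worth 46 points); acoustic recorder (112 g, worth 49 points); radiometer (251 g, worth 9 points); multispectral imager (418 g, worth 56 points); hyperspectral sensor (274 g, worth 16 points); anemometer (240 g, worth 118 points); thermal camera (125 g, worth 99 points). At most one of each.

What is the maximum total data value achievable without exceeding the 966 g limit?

338

Best packing: gimbal camera + acoustic recorder + anemometer + thermal camera — 928 g, 338 total.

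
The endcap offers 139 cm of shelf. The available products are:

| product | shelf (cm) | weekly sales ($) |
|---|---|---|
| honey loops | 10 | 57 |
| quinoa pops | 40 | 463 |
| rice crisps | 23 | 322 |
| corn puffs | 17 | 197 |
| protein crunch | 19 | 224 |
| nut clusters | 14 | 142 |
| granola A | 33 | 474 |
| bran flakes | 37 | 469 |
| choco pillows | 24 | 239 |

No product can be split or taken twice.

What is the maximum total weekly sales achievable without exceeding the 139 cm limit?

Honey loops + rice crisps + corn puffs + protein crunch + granola A + bran flakes uses 139 of the 139 cm and totals 1743.
No other feasible combination exceeds 1743.

1743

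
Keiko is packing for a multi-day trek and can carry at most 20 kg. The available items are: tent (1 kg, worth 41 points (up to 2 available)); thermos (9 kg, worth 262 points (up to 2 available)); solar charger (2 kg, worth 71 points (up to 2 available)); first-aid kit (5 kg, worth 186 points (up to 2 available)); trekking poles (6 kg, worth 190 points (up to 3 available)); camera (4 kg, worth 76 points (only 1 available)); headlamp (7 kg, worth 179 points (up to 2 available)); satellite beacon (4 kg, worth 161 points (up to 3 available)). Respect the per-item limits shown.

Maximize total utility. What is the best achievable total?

Greedy by ratio would take 2×tent + first-aid kit + 3×satellite beacon: 19 kg used, total 751.
Dropping tent frees 1 kg; slotting in solar charger (2 kg) lifts the total to 781 at 20 kg.

781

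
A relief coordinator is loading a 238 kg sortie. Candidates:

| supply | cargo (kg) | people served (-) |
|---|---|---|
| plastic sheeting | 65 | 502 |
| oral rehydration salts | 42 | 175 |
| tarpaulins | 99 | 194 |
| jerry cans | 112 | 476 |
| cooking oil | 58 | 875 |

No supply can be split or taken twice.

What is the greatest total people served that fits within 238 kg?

Taking plastic sheeting + jerry cans + cooking oil: 235 kg used, 1853 in people served.
The closest alternative, plastic sheeting + tarpaulins + cooking oil, reaches only 1571.

1853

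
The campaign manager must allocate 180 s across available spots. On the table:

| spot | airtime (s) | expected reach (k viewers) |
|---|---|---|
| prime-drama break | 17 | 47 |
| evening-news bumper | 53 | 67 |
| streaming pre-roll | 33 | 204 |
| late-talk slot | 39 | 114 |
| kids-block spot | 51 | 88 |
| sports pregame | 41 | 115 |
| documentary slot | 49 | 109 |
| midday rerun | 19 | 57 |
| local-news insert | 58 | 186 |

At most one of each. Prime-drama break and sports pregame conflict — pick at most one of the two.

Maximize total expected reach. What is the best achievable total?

619

Density check — streaming pre-roll 6.18, local-news insert 3.21, midday rerun 3.00 are the best per s.
Filling by ratio: prime-drama break + streaming pre-roll + late-talk slot + midday rerun + local-news insert for 608, with 14 s left unused.
The 36 s tied up in prime-drama break and midday rerun is better spent on sports pregame — total rises to 619 (171 s).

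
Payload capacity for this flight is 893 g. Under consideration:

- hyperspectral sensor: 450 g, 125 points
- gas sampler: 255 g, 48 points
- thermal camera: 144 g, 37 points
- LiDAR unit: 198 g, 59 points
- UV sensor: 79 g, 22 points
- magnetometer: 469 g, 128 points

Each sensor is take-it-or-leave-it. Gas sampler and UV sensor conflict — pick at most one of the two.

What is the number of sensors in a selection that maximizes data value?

The maximum data value within 893 g is 246.
thermal camera + LiDAR unit + UV sensor + magnetometer hits 246 at 890 g.
Any selection reaching 246 contains exactly 4 sensors.

4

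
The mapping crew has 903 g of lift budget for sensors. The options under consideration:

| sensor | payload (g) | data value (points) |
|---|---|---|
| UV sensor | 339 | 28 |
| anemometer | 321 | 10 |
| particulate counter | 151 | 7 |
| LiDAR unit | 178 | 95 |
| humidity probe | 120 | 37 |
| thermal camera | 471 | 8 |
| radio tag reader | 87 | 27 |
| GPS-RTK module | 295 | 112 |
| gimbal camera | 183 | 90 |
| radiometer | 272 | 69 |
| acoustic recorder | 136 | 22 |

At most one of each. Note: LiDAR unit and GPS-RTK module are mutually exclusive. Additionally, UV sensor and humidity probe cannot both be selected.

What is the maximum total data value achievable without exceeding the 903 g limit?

Density check — LiDAR unit 0.53, gimbal camera 0.49, GPS-RTK module 0.38 are the best per g.
Best packing: LiDAR unit + humidity probe + radio tag reader + gimbal camera + radiometer — 840 g, 318 total.
An exhaustive check of the 2048 subsets confirms 318.

318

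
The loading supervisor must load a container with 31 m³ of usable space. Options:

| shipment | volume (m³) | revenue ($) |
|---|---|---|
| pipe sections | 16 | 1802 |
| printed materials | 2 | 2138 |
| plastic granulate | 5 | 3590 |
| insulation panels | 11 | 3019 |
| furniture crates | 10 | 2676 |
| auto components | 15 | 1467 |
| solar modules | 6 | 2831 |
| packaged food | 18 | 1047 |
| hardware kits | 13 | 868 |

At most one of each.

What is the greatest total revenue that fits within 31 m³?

Density check — printed materials 1069.00, plastic granulate 718.00, solar modules 471.83, insulation panels 274.45 are the best per m³.
Taking printed materials + plastic granulate + insulation panels + solar modules: 24 m³ used, 11578 in revenue.

11578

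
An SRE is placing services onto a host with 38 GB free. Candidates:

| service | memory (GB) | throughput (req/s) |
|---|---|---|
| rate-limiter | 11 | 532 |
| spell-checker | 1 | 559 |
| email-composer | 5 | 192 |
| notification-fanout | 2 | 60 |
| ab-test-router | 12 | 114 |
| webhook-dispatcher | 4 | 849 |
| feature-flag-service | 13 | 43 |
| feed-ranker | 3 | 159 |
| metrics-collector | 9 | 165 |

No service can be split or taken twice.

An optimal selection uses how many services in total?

7

Best achievable throughput is 2516.
rate-limiter + spell-checker + email-composer + notification-fanout + webhook-dispatcher + feed-ranker + metrics-collector hits 2516 at 35 GB.
Every optimal selection uses 7 services.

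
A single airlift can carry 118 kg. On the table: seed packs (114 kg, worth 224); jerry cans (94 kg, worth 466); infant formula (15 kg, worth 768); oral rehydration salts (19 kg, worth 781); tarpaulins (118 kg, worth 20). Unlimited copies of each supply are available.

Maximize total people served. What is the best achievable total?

5415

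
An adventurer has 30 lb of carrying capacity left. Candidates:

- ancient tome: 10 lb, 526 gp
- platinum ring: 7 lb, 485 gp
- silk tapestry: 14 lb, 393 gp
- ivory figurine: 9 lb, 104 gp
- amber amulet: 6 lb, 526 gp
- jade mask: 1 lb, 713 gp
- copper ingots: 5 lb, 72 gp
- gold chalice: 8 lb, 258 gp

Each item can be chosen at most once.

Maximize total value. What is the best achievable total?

Density check — jade mask 713.00, amber amulet 87.67, platinum ring 69.29 are the best per lb.
Taking ancient tome + platinum ring + amber amulet + jade mask + copper ingots: 29 lb used, 2322 in value.
Nothing else within 30 lb beats 2322.

2322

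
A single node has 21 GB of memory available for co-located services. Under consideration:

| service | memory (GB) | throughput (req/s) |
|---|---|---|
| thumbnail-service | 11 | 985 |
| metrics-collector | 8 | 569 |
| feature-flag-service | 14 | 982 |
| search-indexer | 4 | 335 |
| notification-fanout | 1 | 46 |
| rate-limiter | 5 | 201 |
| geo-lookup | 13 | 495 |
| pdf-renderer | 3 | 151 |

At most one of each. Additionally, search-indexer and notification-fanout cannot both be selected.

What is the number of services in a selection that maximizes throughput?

3

Best achievable throughput is 1600.
One optimal bundle: thumbnail-service + metrics-collector + notification-fanout (20 GB).
Any selection reaching 1600 contains exactly 3 services.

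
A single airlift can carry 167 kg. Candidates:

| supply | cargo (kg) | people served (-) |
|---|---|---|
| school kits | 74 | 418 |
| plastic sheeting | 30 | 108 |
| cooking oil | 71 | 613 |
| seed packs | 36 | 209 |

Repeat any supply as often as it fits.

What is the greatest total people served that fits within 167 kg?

Density check — cooking oil 8.63, seed packs 5.81, school kits 5.65 are the best per kg.
Taking 2×cooking oil: 142 kg used, 1226 in people served.
That's the maximum — no swap from here does better than 1226.

1226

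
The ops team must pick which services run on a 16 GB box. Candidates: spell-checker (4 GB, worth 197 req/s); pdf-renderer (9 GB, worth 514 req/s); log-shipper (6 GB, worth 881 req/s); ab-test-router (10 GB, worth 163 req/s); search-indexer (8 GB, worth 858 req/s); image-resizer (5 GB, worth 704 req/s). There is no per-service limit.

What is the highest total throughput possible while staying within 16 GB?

2289

Taking the top-ratio services first gives spell-checker + 2×log-shipper for 1959 (16 GB).
The 10 GB tied up in spell-checker and log-shipper is better spent on 2×image-resizer — total rises to 2289 (16 GB).
Nothing else within 16 GB beats 2289.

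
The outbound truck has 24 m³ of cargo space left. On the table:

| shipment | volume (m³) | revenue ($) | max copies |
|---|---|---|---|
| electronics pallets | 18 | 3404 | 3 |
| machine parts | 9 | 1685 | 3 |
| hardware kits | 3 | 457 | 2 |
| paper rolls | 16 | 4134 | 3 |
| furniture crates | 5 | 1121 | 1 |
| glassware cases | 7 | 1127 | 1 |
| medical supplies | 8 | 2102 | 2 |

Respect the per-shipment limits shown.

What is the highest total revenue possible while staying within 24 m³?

6236

Greedy by ratio would take hardware kits + furniture crates + 2×medical supplies: 24 m³ used, total 5782.
Dropping hardware kits and furniture crates and medical supplies frees 16 m³; slotting in paper rolls (16 m³) lifts the total to 6236 at 24 m³.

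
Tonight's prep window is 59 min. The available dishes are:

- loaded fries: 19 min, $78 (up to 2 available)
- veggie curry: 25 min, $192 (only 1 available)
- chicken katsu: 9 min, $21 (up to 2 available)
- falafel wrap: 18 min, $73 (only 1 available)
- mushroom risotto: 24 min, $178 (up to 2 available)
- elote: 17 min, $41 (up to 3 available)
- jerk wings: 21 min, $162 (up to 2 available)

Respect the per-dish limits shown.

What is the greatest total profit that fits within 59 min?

By profit per min: jerk wings 7.71, veggie curry 7.68, mushroom risotto 7.42, loaded fries 4.11 lead.
Taking the top-ratio dishes first gives elote + 2×jerk wings for 365 (59 min).
But veggie curry + chicken katsu + mushroom risotto fits in 58 min and reaches 391.

391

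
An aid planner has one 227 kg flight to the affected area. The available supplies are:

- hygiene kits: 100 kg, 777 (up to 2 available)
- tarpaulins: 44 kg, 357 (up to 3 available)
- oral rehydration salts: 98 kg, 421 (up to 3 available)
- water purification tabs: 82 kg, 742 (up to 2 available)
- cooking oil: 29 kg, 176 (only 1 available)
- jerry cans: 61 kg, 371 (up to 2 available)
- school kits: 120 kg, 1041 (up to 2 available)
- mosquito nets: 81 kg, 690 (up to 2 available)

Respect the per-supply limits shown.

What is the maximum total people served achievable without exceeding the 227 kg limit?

Density check — water purification tabs 9.05, school kits 8.68, mosquito nets 8.52, tarpaulins 8.11 are the best per kg.
The ratio heuristic lands on tarpaulins + 2×water purification tabs (1841) but leaves 19 kg idle.
Dropping water purification tabs frees 82 kg; slotting in hygiene kits (100 kg) lifts the total to 1876 at 226 kg.
The spare 1 kg is too small for any remaining supply, and no exchange beats 1876.

1876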